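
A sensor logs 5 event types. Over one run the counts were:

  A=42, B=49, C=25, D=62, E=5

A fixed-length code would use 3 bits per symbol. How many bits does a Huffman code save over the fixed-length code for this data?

Fixed-length: 3 bits × 183 symbols = 549 bits.
Huffman merges:
E(5) + C(25) → 30
30 + A(42) → 72
B(49) + D(62) → 111
72 + 111 → 183
Huffman total = 30 + 72 + 111 + 183 = 396 bits.
Saving = 549 − 396 = 153 bits.

153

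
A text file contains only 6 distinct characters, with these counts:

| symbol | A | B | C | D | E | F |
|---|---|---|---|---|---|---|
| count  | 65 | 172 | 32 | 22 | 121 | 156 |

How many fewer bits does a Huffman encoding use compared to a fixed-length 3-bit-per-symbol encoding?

395

Fixed-length: 3 bits × 568 symbols = 1704 bits.
Huffman merges:
combine D(22), C(32) → 54
combine 54, A(65) → 119
combine 119, E(121) → 240
combine F(156), B(172) → 328
combine 240, 328 → 568
Huffman total = 54 + 119 + 240 + 328 + 568 = 1309 bits.
Saving = 1704 − 1309 = 395 bits.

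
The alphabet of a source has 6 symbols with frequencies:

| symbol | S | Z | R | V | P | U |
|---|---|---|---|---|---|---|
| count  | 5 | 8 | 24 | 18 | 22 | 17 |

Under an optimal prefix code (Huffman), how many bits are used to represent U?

Huffman merges, smallest pair first:
merge S(5) and Z(8): 13
merge 13 and U(17): 30
merge V(18) and P(22): 40
merge R(24) and 30: 54
merge 40 and 54: 94
U sits 3 levels below the root, so its codeword is 3 bits.

3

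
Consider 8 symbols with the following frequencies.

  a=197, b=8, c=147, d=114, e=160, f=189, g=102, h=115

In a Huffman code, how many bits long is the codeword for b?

Build the tree from the bottom:
combine b(8), g(102) → 110
combine 110, d(114) → 224
combine h(115), c(147) → 262
combine e(160), f(189) → 349
combine a(197), 224 → 421
combine 262, 349 → 611
combine 421, 611 → 1032
b's leaf is at depth 4, giving a 4-bit codeword.

4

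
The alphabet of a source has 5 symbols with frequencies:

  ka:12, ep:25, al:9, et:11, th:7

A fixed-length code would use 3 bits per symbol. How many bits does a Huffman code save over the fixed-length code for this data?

Fixed-length: 3 bits × 64 symbols = 192 bits.
Huffman merges:
merge th(7) and al(9): 16
merge et(11) and ka(12): 23
merge 16 and 23: 39
merge ep(25) and 39: 64
Huffman total = 16 + 23 + 39 + 64 = 142 bits.
Saving = 192 − 142 = 50 bits.

50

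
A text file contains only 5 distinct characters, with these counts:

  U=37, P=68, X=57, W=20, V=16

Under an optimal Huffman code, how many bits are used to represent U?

2

Repeatedly merge the two smallest:
V(16) + W(20) → 36
36 + U(37) → 73
X(57) + P(68) → 125
73 + 125 → 198
U sits 2 levels below the root, so its codeword is 2 bits.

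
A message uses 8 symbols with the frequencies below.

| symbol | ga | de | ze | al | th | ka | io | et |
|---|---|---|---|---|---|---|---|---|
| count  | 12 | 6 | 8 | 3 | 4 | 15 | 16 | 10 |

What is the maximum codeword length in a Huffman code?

Merge the two lowest-weight nodes at each step:
al(3) + th(4) → 7
de(6) + 7 → 13
ze(8) + et(10) → 18
ga(12) + 13 → 25
ka(15) + io(16) → 31
18 + 25 → 43
31 + 43 → 74
The rarest symbols sit at the bottom; the longest codeword is 5 bits.

5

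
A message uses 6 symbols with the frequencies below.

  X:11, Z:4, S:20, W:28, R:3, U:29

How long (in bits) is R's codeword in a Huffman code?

Huffman merges, smallest pair first:
merge R(3) and Z(4): 7
merge 7 and X(11): 18
merge 18 and S(20): 38
merge W(28) and U(29): 57
merge 38 and 57: 95
The subtree containing R is merged 4 times, so code length = 4.

4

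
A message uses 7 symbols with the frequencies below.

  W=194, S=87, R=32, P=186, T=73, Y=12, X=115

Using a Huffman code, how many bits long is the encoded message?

1761

Build the Huffman tree bottom-up:
combine Y(12), R(32) → 44
combine 44, T(73) → 117
combine S(87), X(115) → 202
combine 117, P(186) → 303
combine W(194), 202 → 396
combine 303, 396 → 699
Each symbol's bit-cost is frequency × depth; summing gives 1761 bits (equivalently 44 + 117 + 202 + 303 + 396 + 699).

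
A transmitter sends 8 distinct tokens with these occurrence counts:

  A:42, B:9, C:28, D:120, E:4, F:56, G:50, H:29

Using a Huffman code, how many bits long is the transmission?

Merge the two smallest weights repeatedly:
combine E(4), B(9) → 13
combine 13, C(28) → 41
combine H(29), 41 → 70
combine A(42), G(50) → 92
combine F(56), 70 → 126
combine 92, D(120) → 212
combine 126, 212 → 338
Total encoded bits = sum of merged weights = 13 + 41 + 70 + 92 + 126 + 212 + 338 = 892.

892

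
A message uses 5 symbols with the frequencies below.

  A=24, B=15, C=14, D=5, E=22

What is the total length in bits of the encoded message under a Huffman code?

Merge the two smallest weights repeatedly:
D(5) + C(14) → 19
B(15) + 19 → 34
E(22) + A(24) → 46
34 + 46 → 80
The encoded length is the sum of every internal node's weight: 19 + 34 + 46 + 80 = 179 bits.

179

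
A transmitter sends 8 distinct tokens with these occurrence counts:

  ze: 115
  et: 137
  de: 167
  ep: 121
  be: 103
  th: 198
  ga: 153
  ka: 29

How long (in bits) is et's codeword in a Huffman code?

3

Repeatedly merge the two smallest:
merge ka(29) and be(103): 132
merge ze(115) and ep(121): 236
merge 132 and et(137): 269
merge ga(153) and de(167): 320
merge th(198) and 236: 434
merge 269 and 320: 589
merge 434 and 589: 1023
et sits 3 levels below the root, so its codeword is 3 bits.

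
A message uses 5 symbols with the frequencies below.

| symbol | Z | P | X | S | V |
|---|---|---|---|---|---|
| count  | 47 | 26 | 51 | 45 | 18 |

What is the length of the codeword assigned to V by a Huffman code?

Repeatedly merge the two smallest:
V(18) + P(26) → 44
44 + S(45) → 89
Z(47) + X(51) → 98
89 + 98 → 187
V's leaf is at depth 3, giving a 3-bit codeword.

3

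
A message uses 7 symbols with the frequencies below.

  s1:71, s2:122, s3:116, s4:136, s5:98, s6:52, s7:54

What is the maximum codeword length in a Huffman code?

4

Merge the two lowest-weight nodes at each step:
merge s6(52) and s7(54): 106
merge s1(71) and s5(98): 169
merge 106 and s3(116): 222
merge s2(122) and s4(136): 258
merge 169 and 222: 391
merge 258 and 391: 649
The first pair merged (s6, s7) ends up deepest, at depth 4.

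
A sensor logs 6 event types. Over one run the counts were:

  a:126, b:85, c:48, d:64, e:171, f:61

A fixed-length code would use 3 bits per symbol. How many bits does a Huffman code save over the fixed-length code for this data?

Fixed-length: 3 bits × 555 symbols = 1665 bits.
Huffman merges:
combine c(48), f(61) → 109
combine d(64), b(85) → 149
combine 109, a(126) → 235
combine 149, e(171) → 320
combine 235, 320 → 555
Huffman total = 109 + 149 + 235 + 320 + 555 = 1368 bits.
Saving = 1665 − 1368 = 297 bits.

297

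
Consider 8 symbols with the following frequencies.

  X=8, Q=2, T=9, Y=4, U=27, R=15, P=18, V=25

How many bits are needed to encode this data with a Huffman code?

Merge the two smallest weights repeatedly:
Q(2) + Y(4) → 6
6 + X(8) → 14
T(9) + 14 → 23
R(15) + P(18) → 33
23 + V(25) → 48
U(27) + 33 → 60
48 + 60 → 108
Each symbol's bit-cost is frequency × depth; summing gives 292 bits (equivalently 6 + 14 + 23 + 33 + 48 + 60 + 108).

292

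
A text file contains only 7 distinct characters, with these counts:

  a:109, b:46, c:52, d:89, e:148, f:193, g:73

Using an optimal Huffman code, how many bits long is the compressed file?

1887

Greedily combine the two least-frequent nodes:
merge b(46) and c(52): 98
merge g(73) and d(89): 162
merge 98 and a(109): 207
merge e(148) and 162: 310
merge f(193) and 207: 400
merge 310 and 400: 710
Each symbol's bit-cost is frequency × depth; summing gives 1887 bits (equivalently 98 + 162 + 207 + 310 + 400 + 710).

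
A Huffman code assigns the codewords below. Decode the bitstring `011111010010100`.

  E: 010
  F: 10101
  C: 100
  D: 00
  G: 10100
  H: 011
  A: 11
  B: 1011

HAGG

Read left to right; each codeword is recognised as soon as it completes (prefix code):
  011→H | 11→A | 10100→G | 10100→G
Decoded message: HAGG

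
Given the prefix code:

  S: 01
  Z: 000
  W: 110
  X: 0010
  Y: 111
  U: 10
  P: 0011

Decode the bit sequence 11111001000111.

YWSZY

Read left to right; each codeword is recognised as soon as it completes (prefix code):
  111→Y | 110→W | 01→S | 000→Z | 111→Y
Decoded message: YWSZY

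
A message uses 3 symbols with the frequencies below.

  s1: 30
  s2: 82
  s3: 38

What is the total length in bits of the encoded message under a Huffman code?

Greedily combine the two least-frequent nodes:
s1(30) + s3(38) → 68
68 + s2(82) → 150
Each symbol's bit-cost is frequency × depth; summing gives 218 bits (equivalently 68 + 150).

218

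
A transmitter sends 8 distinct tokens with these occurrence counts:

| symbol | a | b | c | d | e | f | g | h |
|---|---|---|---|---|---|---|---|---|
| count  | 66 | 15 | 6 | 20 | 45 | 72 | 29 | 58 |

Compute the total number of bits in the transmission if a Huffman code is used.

Greedily combine the two least-frequent nodes:
merge c(6) and b(15): 21
merge d(20) and 21: 41
merge g(29) and 41: 70
merge e(45) and h(58): 103
merge a(66) and 70: 136
merge f(72) and 103: 175
merge 136 and 175: 311
The encoded length is the sum of every internal node's weight: 21 + 41 + 70 + 103 + 136 + 175 + 311 = 857 bits.

857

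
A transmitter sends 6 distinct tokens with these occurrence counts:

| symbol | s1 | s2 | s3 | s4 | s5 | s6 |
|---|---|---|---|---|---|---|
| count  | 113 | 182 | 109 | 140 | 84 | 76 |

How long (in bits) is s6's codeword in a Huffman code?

Build the tree from the bottom:
merge s6(76) and s5(84): 160
merge s3(109) and s1(113): 222
merge s4(140) and 160: 300
merge s2(182) and 222: 404
merge 300 and 404: 704
s6 sits 3 levels below the root, so its codeword is 3 bits.

3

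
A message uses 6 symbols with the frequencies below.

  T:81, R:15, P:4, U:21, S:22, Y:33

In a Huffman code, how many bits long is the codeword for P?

Repeatedly merge the two smallest:
merge P(4) and R(15): 19
merge 19 and U(21): 40
merge S(22) and Y(33): 55
merge 40 and 55: 95
merge T(81) and 95: 176
The subtree containing P is merged 4 times, so code length = 4.

4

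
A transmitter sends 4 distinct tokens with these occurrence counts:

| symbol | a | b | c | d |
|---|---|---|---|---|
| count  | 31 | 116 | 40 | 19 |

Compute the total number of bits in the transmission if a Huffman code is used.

Greedily combine the two least-frequent nodes:
d(19) + a(31) → 50
c(40) + 50 → 90
90 + b(116) → 206
Each symbol's bit-cost is frequency × depth; summing gives 346 bits (equivalently 50 + 90 + 206).

346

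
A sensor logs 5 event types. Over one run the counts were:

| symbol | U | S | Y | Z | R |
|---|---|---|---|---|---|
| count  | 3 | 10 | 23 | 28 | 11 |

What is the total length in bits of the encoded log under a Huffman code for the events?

159

Build the Huffman tree bottom-up:
U(3) + S(10) → 13
R(11) + 13 → 24
Y(23) + 24 → 47
Z(28) + 47 → 75
The encoded length is the sum of every internal node's weight: 13 + 24 + 47 + 75 = 159 bits.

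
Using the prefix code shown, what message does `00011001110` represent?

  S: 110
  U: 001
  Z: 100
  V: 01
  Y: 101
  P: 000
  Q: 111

PSVS

Read left to right; each codeword is recognised as soon as it completes (prefix code):
  000→P | 110→S | 01→V | 110→S
Decoded message: PSVS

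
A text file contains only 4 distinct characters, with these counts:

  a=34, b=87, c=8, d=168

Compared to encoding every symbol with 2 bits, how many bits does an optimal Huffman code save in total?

126

Fixed-length: 2 bits × 297 symbols = 594 bits.
Huffman merges:
c(8) + a(34) → 42
42 + b(87) → 129
129 + d(168) → 297
Huffman total = 42 + 129 + 297 = 468 bits.
Saving = 594 − 468 = 126 bits.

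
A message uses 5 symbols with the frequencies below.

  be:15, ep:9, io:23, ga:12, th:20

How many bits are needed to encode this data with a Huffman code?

179

Merge the two smallest weights repeatedly:
ep(9) + ga(12) → 21
be(15) + th(20) → 35
21 + io(23) → 44
35 + 44 → 79
Total encoded bits = sum of merged weights = 21 + 35 + 44 + 79 = 179.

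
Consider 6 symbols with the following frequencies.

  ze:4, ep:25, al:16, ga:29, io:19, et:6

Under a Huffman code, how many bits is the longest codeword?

4

Merge the two lowest-weight nodes at each step:
ze(4) + et(6) → 10
10 + al(16) → 26
io(19) + ep(25) → 44
26 + ga(29) → 55
44 + 55 → 99
The first pair merged (ze, et) ends up deepest, at depth 4.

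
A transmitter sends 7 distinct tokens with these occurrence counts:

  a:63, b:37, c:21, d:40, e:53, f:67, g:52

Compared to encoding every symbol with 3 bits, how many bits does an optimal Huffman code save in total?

Fixed-length: 3 bits × 333 symbols = 999 bits.
Huffman merges:
c(21) + b(37) → 58
d(40) + g(52) → 92
e(53) + 58 → 111
a(63) + f(67) → 130
92 + 111 → 203
130 + 203 → 333
Huffman total = 58 + 92 + 111 + 130 + 203 + 333 = 927 bits.
Saving = 999 − 927 = 72 bits.

72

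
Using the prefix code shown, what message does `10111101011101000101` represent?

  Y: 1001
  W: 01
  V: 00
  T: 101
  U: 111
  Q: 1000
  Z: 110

TUWWZQT

Read left to right; each codeword is recognised as soon as it completes (prefix code):
  101→T | 111→U | 01→W | 01→W | 110→Z | 1000→Q | 101→T
Decoded message: TUWWZQT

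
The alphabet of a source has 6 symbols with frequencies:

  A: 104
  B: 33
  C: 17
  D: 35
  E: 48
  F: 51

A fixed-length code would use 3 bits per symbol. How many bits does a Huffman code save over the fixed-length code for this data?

Fixed-length: 3 bits × 288 symbols = 864 bits.
Huffman merges:
merge C(17) and B(33): 50
merge D(35) and E(48): 83
merge 50 and F(51): 101
merge 83 and 101: 184
merge A(104) and 184: 288
Huffman total = 50 + 83 + 101 + 184 + 288 = 706 bits.
Saving = 864 − 706 = 158 bits.

158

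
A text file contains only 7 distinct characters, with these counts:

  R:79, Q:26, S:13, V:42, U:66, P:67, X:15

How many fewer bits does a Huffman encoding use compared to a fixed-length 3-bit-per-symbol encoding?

130

Fixed-length: 3 bits × 308 symbols = 924 bits.
Huffman merges:
merge S(13) and X(15): 28
merge Q(26) and 28: 54
merge V(42) and 54: 96
merge U(66) and P(67): 133
merge R(79) and 96: 175
merge 133 and 175: 308
Huffman total = 28 + 54 + 96 + 133 + 175 + 308 = 794 bits.
Saving = 924 − 794 = 130 bits.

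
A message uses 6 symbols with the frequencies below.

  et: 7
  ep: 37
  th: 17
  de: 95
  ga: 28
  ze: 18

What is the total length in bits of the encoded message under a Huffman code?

440

Greedily combine the two least-frequent nodes:
merge et(7) and th(17): 24
merge ze(18) and 24: 42
merge ga(28) and ep(37): 65
merge 42 and 65: 107
merge de(95) and 107: 202
Each symbol's bit-cost is frequency × depth; summing gives 440 bits (equivalently 24 + 42 + 65 + 107 + 202).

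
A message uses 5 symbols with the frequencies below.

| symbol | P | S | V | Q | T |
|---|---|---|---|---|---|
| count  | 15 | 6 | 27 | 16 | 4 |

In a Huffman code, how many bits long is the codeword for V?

1

Repeatedly merge the two smallest:
merge T(4) and S(6): 10
merge 10 and P(15): 25
merge Q(16) and 25: 41
merge V(27) and 41: 68
V is merged only at the final step, so code length = 1.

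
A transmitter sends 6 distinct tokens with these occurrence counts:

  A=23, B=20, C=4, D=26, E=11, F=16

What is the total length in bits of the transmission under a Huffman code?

246

Merge the two smallest weights repeatedly:
C(4) + E(11) → 15
15 + F(16) → 31
B(20) + A(23) → 43
D(26) + 31 → 57
43 + 57 → 100
The encoded length is the sum of every internal node's weight: 15 + 31 + 43 + 57 + 100 = 246 bits.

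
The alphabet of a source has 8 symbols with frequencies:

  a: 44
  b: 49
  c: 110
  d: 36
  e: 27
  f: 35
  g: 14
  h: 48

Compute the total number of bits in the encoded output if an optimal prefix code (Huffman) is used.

Build the Huffman tree bottom-up:
g(14) + e(27) → 41
f(35) + d(36) → 71
41 + a(44) → 85
h(48) + b(49) → 97
71 + 85 → 156
97 + c(110) → 207
156 + 207 → 363
Each symbol's bit-cost is frequency × depth; summing gives 1020 bits (equivalently 41 + 71 + 85 + 97 + 156 + 207 + 363).

1020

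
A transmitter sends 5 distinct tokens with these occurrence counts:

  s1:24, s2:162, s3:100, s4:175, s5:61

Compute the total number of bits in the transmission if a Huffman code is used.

1129

Merge the two smallest weights repeatedly:
s1(24) + s5(61) → 85
85 + s3(100) → 185
s2(162) + s4(175) → 337
185 + 337 → 522
Total encoded bits = sum of merged weights = 85 + 185 + 337 + 522 = 1129.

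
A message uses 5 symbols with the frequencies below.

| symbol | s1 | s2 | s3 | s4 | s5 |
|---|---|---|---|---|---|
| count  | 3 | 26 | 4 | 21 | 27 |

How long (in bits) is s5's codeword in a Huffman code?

2

Build the tree from the bottom:
s1(3) + s3(4) → 7
7 + s4(21) → 28
s2(26) + s5(27) → 53
28 + 53 → 81
s5 sits 2 levels below the root, so its codeword is 2 bits.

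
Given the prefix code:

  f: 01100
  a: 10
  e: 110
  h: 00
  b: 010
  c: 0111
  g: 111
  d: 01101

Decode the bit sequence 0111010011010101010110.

Read left to right; each codeword is recognised as soon as it completes (prefix code):
  0111→c | 010→b | 01101→d | 010→b | 10→a | 10→a | 110→e
Decoded message: cbdbaae

cbdbaae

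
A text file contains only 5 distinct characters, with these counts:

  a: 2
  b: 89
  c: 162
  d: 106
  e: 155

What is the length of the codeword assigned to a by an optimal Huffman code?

Huffman merges, smallest pair first:
a(2) + b(89) → 91
91 + d(106) → 197
e(155) + c(162) → 317
197 + 317 → 514
The subtree containing a is merged 3 times, so code length = 3.

3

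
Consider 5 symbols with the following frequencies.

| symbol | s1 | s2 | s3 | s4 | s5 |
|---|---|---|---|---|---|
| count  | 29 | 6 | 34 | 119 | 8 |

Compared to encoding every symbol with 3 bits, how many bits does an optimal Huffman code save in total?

258

Fixed-length: 3 bits × 196 symbols = 588 bits.
Huffman merges:
merge s2(6) and s5(8): 14
merge 14 and s1(29): 43
merge s3(34) and 43: 77
merge 77 and s4(119): 196
Huffman total = 14 + 43 + 77 + 196 = 330 bits.
Saving = 588 − 330 = 258 bits.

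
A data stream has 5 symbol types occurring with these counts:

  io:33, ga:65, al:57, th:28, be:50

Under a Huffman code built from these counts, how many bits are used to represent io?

Repeatedly merge the two smallest:
th(28) + io(33) → 61
be(50) + al(57) → 107
61 + ga(65) → 126
107 + 126 → 233
The subtree containing io is merged 3 times, so code length = 3.

3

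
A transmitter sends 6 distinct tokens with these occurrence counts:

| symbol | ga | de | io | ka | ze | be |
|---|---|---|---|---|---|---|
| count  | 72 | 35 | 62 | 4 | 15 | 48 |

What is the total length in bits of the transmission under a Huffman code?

Greedily combine the two least-frequent nodes:
combine ka(4), ze(15) → 19
combine 19, de(35) → 54
combine be(48), 54 → 102
combine io(62), ga(72) → 134
combine 102, 134 → 236
The encoded length is the sum of every internal node's weight: 19 + 54 + 102 + 134 + 236 = 545 bits.

545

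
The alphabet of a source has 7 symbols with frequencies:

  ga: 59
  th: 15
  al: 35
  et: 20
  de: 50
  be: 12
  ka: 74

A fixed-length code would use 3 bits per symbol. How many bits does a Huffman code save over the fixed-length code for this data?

109

Fixed-length: 3 bits × 265 symbols = 795 bits.
Huffman merges:
combine be(12), th(15) → 27
combine et(20), 27 → 47
combine al(35), 47 → 82
combine de(50), ga(59) → 109
combine ka(74), 82 → 156
combine 109, 156 → 265
Huffman total = 27 + 47 + 82 + 109 + 156 + 265 = 686 bits.
Saving = 795 − 686 = 109 bits.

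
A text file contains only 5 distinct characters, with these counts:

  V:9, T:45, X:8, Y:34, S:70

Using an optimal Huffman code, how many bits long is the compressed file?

Merge the two smallest weights repeatedly:
merge X(8) and V(9): 17
merge 17 and Y(34): 51
merge T(45) and 51: 96
merge S(70) and 96: 166
The encoded length is the sum of every internal node's weight: 17 + 51 + 96 + 166 = 330 bits.

330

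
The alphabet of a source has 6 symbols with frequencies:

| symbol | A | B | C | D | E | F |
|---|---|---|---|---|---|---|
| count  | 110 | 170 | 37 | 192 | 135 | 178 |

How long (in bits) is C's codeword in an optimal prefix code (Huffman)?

4

Repeatedly merge the two smallest:
combine C(37), A(110) → 147
combine E(135), 147 → 282
combine B(170), F(178) → 348
combine D(192), 282 → 474
combine 348, 474 → 822
C sits 4 levels below the root, so its codeword is 4 bits.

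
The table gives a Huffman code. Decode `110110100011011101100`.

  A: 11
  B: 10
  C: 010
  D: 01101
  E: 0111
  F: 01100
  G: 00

Read left to right; each codeword is recognised as soon as it completes (prefix code):
  11→A | 01101→D | 00→G | 01101→D | 11→A | 01100→F
Decoded message: ADGDAF

ADGDAF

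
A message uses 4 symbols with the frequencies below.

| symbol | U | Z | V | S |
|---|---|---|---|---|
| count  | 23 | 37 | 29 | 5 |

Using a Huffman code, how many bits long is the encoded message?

179

Merge the two smallest weights repeatedly:
merge S(5) and U(23): 28
merge 28 and V(29): 57
merge Z(37) and 57: 94
Each symbol's bit-cost is frequency × depth; summing gives 179 bits (equivalently 28 + 57 + 94).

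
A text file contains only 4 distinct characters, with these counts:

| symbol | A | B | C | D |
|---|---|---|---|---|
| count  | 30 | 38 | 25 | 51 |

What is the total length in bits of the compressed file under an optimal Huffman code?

Build the Huffman tree bottom-up:
merge C(25) and A(30): 55
merge B(38) and D(51): 89
merge 55 and 89: 144
Total encoded bits = sum of merged weights = 55 + 89 + 144 = 288.

288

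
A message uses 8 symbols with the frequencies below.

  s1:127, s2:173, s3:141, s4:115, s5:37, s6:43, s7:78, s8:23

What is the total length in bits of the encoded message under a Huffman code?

2060

Merge the two smallest weights repeatedly:
combine s8(23), s5(37) → 60
combine s6(43), 60 → 103
combine s7(78), 103 → 181
combine s4(115), s1(127) → 242
combine s3(141), s2(173) → 314
combine 181, 242 → 423
combine 314, 423 → 737
Each symbol's bit-cost is frequency × depth; summing gives 2060 bits (equivalently 60 + 103 + 181 + 242 + 314 + 423 + 737).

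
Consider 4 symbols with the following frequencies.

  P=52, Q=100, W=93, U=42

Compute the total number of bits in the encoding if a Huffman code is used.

Greedily combine the two least-frequent nodes:
combine U(42), P(52) → 94
combine W(93), 94 → 187
combine Q(100), 187 → 287
Each symbol's bit-cost is frequency × depth; summing gives 568 bits (equivalently 94 + 187 + 287).

568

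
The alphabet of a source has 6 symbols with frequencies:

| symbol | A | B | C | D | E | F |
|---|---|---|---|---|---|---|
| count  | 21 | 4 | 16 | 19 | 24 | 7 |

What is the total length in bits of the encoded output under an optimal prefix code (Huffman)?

220

Merge the two smallest weights repeatedly:
combine B(4), F(7) → 11
combine 11, C(16) → 27
combine D(19), A(21) → 40
combine E(24), 27 → 51
combine 40, 51 → 91
Each symbol's bit-cost is frequency × depth; summing gives 220 bits (equivalently 11 + 27 + 40 + 51 + 91).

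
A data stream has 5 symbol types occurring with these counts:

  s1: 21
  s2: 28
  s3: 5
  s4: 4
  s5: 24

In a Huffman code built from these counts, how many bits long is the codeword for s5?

Huffman merges, smallest pair first:
merge s4(4) and s3(5): 9
merge 9 and s1(21): 30
merge s5(24) and s2(28): 52
merge 30 and 52: 82
s5's leaf is at depth 2, giving a 2-bit codeword.

2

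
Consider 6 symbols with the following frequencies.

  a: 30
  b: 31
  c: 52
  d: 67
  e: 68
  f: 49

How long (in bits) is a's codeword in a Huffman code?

Repeatedly merge the two smallest:
merge a(30) and b(31): 61
merge f(49) and c(52): 101
merge 61 and d(67): 128
merge e(68) and 101: 169
merge 128 and 169: 297
The subtree containing a is merged 3 times, so code length = 3.

3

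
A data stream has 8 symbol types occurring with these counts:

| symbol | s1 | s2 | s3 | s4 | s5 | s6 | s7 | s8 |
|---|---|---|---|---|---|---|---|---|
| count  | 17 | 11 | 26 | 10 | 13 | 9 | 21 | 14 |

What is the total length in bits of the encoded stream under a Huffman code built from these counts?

Merge the two smallest weights repeatedly:
merge s6(9) and s4(10): 19
merge s2(11) and s5(13): 24
merge s8(14) and s1(17): 31
merge 19 and s7(21): 40
merge 24 and s3(26): 50
merge 31 and 40: 71
merge 50 and 71: 121
Total encoded bits = sum of merged weights = 19 + 24 + 31 + 40 + 50 + 71 + 121 = 356.

356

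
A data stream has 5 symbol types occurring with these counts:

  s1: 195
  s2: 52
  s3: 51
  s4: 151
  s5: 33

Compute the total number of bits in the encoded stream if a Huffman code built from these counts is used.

989

Merge the two smallest weights repeatedly:
combine s5(33), s3(51) → 84
combine s2(52), 84 → 136
combine 136, s4(151) → 287
combine s1(195), 287 → 482
Total encoded bits = sum of merged weights = 84 + 136 + 287 + 482 = 989.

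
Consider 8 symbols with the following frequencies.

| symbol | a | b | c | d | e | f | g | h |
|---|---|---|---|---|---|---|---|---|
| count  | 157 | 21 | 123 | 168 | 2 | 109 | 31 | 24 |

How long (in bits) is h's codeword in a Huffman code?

5

Huffman merges, smallest pair first:
combine e(2), b(21) → 23
combine 23, h(24) → 47
combine g(31), 47 → 78
combine 78, f(109) → 187
combine c(123), a(157) → 280
combine d(168), 187 → 355
combine 280, 355 → 635
h's leaf is at depth 5, giving a 5-bit codeword.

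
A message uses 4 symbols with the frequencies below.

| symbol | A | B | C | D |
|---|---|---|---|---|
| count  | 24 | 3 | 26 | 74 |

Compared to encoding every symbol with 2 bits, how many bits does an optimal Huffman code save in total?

47

Fixed-length: 2 bits × 127 symbols = 254 bits.
Huffman merges:
merge B(3) and A(24): 27
merge C(26) and 27: 53
merge 53 and D(74): 127
Huffman total = 27 + 53 + 127 = 207 bits.
Saving = 254 − 207 = 47 bits.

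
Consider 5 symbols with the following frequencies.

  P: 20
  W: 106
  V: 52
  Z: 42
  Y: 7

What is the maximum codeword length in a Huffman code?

Merge the two lowest-weight nodes at each step:
merge Y(7) and P(20): 27
merge 27 and Z(42): 69
merge V(52) and 69: 121
merge W(106) and 121: 227
Maximum depth reached is 4.

4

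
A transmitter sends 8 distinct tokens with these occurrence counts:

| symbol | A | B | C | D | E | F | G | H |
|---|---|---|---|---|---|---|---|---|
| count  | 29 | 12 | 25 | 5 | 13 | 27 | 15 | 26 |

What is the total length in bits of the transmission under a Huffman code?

Greedily combine the two least-frequent nodes:
merge D(5) and B(12): 17
merge E(13) and G(15): 28
merge 17 and C(25): 42
merge H(26) and F(27): 53
merge 28 and A(29): 57
merge 42 and 53: 95
merge 57 and 95: 152
Total encoded bits = sum of merged weights = 17 + 28 + 42 + 53 + 57 + 95 + 152 = 444.

444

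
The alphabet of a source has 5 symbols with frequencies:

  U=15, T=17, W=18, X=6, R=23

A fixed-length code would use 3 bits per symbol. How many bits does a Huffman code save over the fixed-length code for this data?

58

Fixed-length: 3 bits × 79 symbols = 237 bits.
Huffman merges:
merge X(6) and U(15): 21
merge T(17) and W(18): 35
merge 21 and R(23): 44
merge 35 and 44: 79
Huffman total = 21 + 35 + 44 + 79 = 179 bits.
Saving = 237 − 179 = 58 bits.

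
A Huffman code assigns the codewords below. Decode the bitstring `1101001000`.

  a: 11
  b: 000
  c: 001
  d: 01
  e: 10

adcb

Read left to right; each codeword is recognised as soon as it completes (prefix code):
  11→a | 01→d | 001→c | 000→b
Decoded message: adcb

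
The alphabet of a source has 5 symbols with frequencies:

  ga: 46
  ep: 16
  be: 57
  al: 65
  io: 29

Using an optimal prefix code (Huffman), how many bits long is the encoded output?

471

Build the Huffman tree bottom-up:
merge ep(16) and io(29): 45
merge 45 and ga(46): 91
merge be(57) and al(65): 122
merge 91 and 122: 213
Total encoded bits = sum of merged weights = 45 + 91 + 122 + 213 = 471.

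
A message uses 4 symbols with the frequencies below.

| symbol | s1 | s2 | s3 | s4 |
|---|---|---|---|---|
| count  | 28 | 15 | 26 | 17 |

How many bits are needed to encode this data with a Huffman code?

172

Build the Huffman tree bottom-up:
s2(15) + s4(17) → 32
s3(26) + s1(28) → 54
32 + 54 → 86
The encoded length is the sum of every internal node's weight: 32 + 54 + 86 = 172 bits.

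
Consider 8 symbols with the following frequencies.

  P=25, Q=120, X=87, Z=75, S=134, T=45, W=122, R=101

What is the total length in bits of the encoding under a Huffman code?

2063

Build the Huffman tree bottom-up:
merge P(25) and T(45): 70
merge 70 and Z(75): 145
merge X(87) and R(101): 188
merge Q(120) and W(122): 242
merge S(134) and 145: 279
merge 188 and 242: 430
merge 279 and 430: 709
Each symbol's bit-cost is frequency × depth; summing gives 2063 bits (equivalently 70 + 145 + 188 + 242 + 279 + 430 + 709).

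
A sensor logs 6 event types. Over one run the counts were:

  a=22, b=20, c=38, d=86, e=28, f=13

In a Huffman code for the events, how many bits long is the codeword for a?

Build the tree from the bottom:
merge f(13) and b(20): 33
merge a(22) and e(28): 50
merge 33 and c(38): 71
merge 50 and 71: 121
merge d(86) and 121: 207
The subtree containing a is merged 3 times, so code length = 3.

3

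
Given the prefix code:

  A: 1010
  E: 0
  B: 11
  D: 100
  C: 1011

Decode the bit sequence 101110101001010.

CADA

Read left to right; each codeword is recognised as soon as it completes (prefix code):
  1011→C | 1010→A | 100→D | 1010→A
Decoded message: CADA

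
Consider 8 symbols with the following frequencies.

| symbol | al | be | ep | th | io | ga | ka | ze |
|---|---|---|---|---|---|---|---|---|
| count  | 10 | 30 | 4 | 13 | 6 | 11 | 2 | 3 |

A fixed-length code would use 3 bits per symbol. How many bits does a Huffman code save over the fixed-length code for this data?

Fixed-length: 3 bits × 79 symbols = 237 bits.
Huffman merges:
merge ka(2) and ze(3): 5
merge ep(4) and 5: 9
merge io(6) and 9: 15
merge al(10) and ga(11): 21
merge th(13) and 15: 28
merge 21 and 28: 49
merge be(30) and 49: 79
Huffman total = 5 + 9 + 15 + 21 + 28 + 49 + 79 = 206 bits.
Saving = 237 − 206 = 31 bits.

31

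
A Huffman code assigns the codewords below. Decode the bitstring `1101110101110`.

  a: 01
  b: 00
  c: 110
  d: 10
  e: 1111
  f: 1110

Read left to right; each codeword is recognised as soon as it completes (prefix code):
  110→c | 1110→f | 10→d | 1110→f
Decoded message: cfdf

cfdf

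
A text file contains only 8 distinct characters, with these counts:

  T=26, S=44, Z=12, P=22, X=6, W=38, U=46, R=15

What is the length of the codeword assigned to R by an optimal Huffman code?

Build the tree from the bottom:
merge X(6) and Z(12): 18
merge R(15) and 18: 33
merge P(22) and T(26): 48
merge 33 and W(38): 71
merge S(44) and U(46): 90
merge 48 and 71: 119
merge 90 and 119: 209
R sits 4 levels below the root, so its codeword is 4 bits.

4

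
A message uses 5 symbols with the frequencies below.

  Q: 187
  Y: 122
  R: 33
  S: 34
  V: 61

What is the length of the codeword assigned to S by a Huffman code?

4

Repeatedly merge the two smallest:
merge R(33) and S(34): 67
merge V(61) and 67: 128
merge Y(122) and 128: 250
merge Q(187) and 250: 437
S's leaf is at depth 4, giving a 4-bit codeword.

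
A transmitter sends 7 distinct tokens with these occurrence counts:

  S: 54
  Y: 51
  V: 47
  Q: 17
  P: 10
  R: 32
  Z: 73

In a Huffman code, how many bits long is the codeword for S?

2

Huffman merges, smallest pair first:
P(10) + Q(17) → 27
27 + R(32) → 59
V(47) + Y(51) → 98
S(54) + 59 → 113
Z(73) + 98 → 171
113 + 171 → 284
S's leaf is at depth 2, giving a 2-bit codeword.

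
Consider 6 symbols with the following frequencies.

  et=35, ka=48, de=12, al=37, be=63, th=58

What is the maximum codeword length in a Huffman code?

Merge the two lowest-weight nodes at each step:
de(12) + et(35) → 47
al(37) + 47 → 84
ka(48) + th(58) → 106
be(63) + 84 → 147
106 + 147 → 253
The rarest symbols sit at the bottom; the longest codeword is 4 bits.

4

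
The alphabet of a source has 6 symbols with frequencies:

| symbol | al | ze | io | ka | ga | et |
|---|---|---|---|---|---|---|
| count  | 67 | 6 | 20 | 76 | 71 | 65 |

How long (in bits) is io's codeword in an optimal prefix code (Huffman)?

4

Huffman merges, smallest pair first:
merge ze(6) and io(20): 26
merge 26 and et(65): 91
merge al(67) and ga(71): 138
merge ka(76) and 91: 167
merge 138 and 167: 305
io sits 4 levels below the root, so its codeword is 4 bits.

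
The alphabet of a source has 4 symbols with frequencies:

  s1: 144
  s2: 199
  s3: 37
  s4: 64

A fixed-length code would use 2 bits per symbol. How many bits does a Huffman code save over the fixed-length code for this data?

Fixed-length: 2 bits × 444 symbols = 888 bits.
Huffman merges:
s3(37) + s4(64) → 101
101 + s1(144) → 245
s2(199) + 245 → 444
Huffman total = 101 + 245 + 444 = 790 bits.
Saving = 888 − 790 = 98 bits.

98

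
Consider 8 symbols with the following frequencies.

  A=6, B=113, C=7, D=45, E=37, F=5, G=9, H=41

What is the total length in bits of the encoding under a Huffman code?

Build the Huffman tree bottom-up:
F(5) + A(6) → 11
C(7) + G(9) → 16
11 + 16 → 27
27 + E(37) → 64
H(41) + D(45) → 86
64 + 86 → 150
B(113) + 150 → 263
Total encoded bits = sum of merged weights = 11 + 16 + 27 + 64 + 86 + 150 + 263 = 617.

617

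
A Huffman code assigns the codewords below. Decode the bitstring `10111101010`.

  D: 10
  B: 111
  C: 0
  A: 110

Read left to right; each codeword is recognised as soon as it completes (prefix code):
  10→D | 111→B | 10→D | 10→D | 10→D
Decoded message: DBDDD

DBDDD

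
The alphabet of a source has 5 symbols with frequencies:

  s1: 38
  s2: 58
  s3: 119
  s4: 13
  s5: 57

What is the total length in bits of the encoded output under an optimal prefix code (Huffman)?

Build the Huffman tree bottom-up:
combine s4(13), s1(38) → 51
combine 51, s5(57) → 108
combine s2(58), 108 → 166
combine s3(119), 166 → 285
Each symbol's bit-cost is frequency × depth; summing gives 610 bits (equivalently 51 + 108 + 166 + 285).

610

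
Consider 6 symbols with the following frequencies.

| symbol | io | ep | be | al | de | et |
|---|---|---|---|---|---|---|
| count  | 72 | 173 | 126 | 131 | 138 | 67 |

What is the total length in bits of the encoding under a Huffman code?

Merge the two smallest weights repeatedly:
et(67) + io(72) → 139
be(126) + al(131) → 257
de(138) + 139 → 277
ep(173) + 257 → 430
277 + 430 → 707
Each symbol's bit-cost is frequency × depth; summing gives 1810 bits (equivalently 139 + 257 + 277 + 430 + 707).

1810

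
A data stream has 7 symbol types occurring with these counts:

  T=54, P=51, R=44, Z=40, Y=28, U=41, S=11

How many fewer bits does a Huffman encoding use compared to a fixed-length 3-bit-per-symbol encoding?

66

Fixed-length: 3 bits × 269 symbols = 807 bits.
Huffman merges:
combine S(11), Y(28) → 39
combine 39, Z(40) → 79
combine U(41), R(44) → 85
combine P(51), T(54) → 105
combine 79, 85 → 164
combine 105, 164 → 269
Huffman total = 39 + 79 + 85 + 105 + 164 + 269 = 741 bits.
Saving = 807 − 741 = 66 bits.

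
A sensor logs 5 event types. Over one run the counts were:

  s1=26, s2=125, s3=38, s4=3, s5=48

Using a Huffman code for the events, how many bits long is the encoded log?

451

Merge the two smallest weights repeatedly:
combine s4(3), s1(26) → 29
combine 29, s3(38) → 67
combine s5(48), 67 → 115
combine 115, s2(125) → 240
Total encoded bits = sum of merged weights = 29 + 67 + 115 + 240 = 451.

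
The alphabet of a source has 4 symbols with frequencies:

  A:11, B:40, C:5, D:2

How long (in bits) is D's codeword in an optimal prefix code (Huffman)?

Huffman merges, smallest pair first:
combine D(2), C(5) → 7
combine 7, A(11) → 18
combine 18, B(40) → 58
D sits 3 levels below the root, so its codeword is 3 bits.

3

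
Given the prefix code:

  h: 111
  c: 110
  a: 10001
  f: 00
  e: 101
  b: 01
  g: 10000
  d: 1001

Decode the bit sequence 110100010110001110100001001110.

Read left to right; each codeword is recognised as soon as it completes (prefix code):
  110→c | 10001→a | 01→b | 10001→a | 110→c | 10000→g | 1001→d | 110→c
Decoded message: cabacgdc

cabacgdc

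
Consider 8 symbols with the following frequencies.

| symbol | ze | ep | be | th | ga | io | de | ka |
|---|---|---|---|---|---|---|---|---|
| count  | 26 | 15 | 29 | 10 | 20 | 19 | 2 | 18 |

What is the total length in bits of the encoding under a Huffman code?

400

Build the Huffman tree bottom-up:
de(2) + th(10) → 12
12 + ep(15) → 27
ka(18) + io(19) → 37
ga(20) + ze(26) → 46
27 + be(29) → 56
37 + 46 → 83
56 + 83 → 139
Total encoded bits = sum of merged weights = 12 + 27 + 37 + 46 + 56 + 83 + 139 = 400.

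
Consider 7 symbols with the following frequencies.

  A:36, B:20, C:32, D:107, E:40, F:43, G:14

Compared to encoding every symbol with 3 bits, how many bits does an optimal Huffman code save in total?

116

Fixed-length: 3 bits × 292 symbols = 876 bits.
Huffman merges:
merge G(14) and B(20): 34
merge C(32) and 34: 66
merge A(36) and E(40): 76
merge F(43) and 66: 109
merge 76 and D(107): 183
merge 109 and 183: 292
Huffman total = 34 + 66 + 76 + 109 + 183 + 292 = 760 bits.
Saving = 876 − 760 = 116 bits.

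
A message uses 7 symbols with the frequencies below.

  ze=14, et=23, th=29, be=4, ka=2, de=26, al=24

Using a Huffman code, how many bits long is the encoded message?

313

Build the Huffman tree bottom-up:
ka(2) + be(4) → 6
6 + ze(14) → 20
20 + et(23) → 43
al(24) + de(26) → 50
th(29) + 43 → 72
50 + 72 → 122
Total encoded bits = sum of merged weights = 6 + 20 + 43 + 50 + 72 + 122 = 313.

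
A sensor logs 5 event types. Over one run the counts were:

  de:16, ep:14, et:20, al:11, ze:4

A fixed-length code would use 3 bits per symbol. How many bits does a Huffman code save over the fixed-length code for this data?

50

Fixed-length: 3 bits × 65 symbols = 195 bits.
Huffman merges:
ze(4) + al(11) → 15
ep(14) + 15 → 29
de(16) + et(20) → 36
29 + 36 → 65
Huffman total = 15 + 29 + 36 + 65 = 145 bits.
Saving = 195 − 145 = 50 bits.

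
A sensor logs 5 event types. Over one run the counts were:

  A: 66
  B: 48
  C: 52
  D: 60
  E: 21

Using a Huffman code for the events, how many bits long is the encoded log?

563

Greedily combine the two least-frequent nodes:
combine E(21), B(48) → 69
combine C(52), D(60) → 112
combine A(66), 69 → 135
combine 112, 135 → 247
The encoded length is the sum of every internal node's weight: 69 + 112 + 135 + 247 = 563 bits.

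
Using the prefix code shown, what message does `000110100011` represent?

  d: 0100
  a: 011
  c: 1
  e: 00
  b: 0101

Read left to right; each codeword is recognised as soon as it completes (prefix code):
  00→e | 011→a | 0100→d | 011→a
Decoded message: eada

eada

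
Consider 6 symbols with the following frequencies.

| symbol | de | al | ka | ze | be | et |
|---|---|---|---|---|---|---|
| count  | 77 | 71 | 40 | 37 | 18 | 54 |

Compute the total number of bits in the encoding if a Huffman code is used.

743

Merge the two smallest weights repeatedly:
merge be(18) and ze(37): 55
merge ka(40) and et(54): 94
merge 55 and al(71): 126
merge de(77) and 94: 171
merge 126 and 171: 297
Total encoded bits = sum of merged weights = 55 + 94 + 126 + 171 + 297 = 743.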